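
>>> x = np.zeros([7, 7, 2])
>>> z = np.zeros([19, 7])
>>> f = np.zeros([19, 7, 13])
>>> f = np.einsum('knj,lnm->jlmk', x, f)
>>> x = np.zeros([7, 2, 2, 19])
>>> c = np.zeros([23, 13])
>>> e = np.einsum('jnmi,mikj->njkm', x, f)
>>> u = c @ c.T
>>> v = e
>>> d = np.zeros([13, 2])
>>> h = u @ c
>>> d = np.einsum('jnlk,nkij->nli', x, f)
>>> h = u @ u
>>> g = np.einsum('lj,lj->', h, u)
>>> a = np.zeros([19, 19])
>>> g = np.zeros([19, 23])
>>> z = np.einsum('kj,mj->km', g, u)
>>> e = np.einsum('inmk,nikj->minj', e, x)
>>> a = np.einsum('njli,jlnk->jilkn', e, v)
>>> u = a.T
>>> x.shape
(7, 2, 2, 19)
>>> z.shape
(19, 23)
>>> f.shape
(2, 19, 13, 7)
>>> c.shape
(23, 13)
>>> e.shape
(13, 2, 7, 19)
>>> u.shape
(13, 2, 7, 19, 2)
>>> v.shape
(2, 7, 13, 2)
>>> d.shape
(2, 2, 13)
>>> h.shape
(23, 23)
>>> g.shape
(19, 23)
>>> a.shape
(2, 19, 7, 2, 13)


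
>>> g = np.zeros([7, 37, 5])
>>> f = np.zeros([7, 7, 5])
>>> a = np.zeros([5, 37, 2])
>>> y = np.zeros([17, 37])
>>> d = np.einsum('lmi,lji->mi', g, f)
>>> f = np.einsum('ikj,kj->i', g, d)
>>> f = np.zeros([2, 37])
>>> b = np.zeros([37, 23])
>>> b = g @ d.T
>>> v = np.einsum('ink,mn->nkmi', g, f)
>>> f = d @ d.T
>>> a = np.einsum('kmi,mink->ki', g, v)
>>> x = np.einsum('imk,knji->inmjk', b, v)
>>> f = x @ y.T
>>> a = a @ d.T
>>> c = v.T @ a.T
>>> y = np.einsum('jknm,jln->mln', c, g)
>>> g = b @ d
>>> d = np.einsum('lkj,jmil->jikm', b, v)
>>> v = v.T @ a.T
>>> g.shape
(7, 37, 5)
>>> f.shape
(7, 5, 37, 2, 17)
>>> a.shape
(7, 37)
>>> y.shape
(7, 37, 5)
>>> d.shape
(37, 2, 37, 5)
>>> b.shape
(7, 37, 37)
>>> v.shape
(7, 2, 5, 7)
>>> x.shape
(7, 5, 37, 2, 37)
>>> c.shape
(7, 2, 5, 7)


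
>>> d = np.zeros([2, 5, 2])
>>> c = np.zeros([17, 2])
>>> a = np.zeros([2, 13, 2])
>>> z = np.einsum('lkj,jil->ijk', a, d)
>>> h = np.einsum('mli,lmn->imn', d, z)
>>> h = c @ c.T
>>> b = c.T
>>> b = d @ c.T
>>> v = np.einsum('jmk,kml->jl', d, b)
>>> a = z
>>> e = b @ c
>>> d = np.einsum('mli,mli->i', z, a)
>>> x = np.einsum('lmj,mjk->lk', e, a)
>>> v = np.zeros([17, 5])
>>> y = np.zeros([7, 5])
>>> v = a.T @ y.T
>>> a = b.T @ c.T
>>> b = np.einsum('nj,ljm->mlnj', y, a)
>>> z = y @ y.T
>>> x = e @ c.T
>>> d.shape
(13,)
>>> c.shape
(17, 2)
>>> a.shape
(17, 5, 17)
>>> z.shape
(7, 7)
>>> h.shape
(17, 17)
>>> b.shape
(17, 17, 7, 5)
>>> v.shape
(13, 2, 7)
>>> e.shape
(2, 5, 2)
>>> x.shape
(2, 5, 17)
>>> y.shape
(7, 5)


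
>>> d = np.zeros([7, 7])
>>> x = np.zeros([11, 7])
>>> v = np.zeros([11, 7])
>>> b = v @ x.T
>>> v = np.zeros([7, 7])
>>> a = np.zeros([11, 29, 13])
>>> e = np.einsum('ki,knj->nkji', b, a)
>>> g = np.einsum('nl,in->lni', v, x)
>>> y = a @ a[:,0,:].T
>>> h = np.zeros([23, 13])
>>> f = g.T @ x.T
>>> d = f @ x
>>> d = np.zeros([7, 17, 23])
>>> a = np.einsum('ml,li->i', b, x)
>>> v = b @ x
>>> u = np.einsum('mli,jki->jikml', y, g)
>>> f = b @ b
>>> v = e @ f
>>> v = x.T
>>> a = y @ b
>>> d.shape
(7, 17, 23)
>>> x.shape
(11, 7)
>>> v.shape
(7, 11)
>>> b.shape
(11, 11)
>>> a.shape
(11, 29, 11)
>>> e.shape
(29, 11, 13, 11)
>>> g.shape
(7, 7, 11)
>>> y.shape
(11, 29, 11)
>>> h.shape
(23, 13)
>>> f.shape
(11, 11)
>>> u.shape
(7, 11, 7, 11, 29)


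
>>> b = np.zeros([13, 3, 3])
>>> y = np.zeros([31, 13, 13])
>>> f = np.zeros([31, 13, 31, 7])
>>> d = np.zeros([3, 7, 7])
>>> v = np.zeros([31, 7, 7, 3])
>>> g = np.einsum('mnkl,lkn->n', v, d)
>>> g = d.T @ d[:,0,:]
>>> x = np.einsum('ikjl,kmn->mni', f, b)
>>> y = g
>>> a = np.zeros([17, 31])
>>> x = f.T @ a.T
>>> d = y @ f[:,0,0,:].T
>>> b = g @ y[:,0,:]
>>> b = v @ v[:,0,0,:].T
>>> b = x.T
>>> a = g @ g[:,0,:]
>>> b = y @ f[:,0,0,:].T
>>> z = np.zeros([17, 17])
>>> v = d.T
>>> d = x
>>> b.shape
(7, 7, 31)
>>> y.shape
(7, 7, 7)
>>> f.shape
(31, 13, 31, 7)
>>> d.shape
(7, 31, 13, 17)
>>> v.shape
(31, 7, 7)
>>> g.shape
(7, 7, 7)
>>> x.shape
(7, 31, 13, 17)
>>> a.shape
(7, 7, 7)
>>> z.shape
(17, 17)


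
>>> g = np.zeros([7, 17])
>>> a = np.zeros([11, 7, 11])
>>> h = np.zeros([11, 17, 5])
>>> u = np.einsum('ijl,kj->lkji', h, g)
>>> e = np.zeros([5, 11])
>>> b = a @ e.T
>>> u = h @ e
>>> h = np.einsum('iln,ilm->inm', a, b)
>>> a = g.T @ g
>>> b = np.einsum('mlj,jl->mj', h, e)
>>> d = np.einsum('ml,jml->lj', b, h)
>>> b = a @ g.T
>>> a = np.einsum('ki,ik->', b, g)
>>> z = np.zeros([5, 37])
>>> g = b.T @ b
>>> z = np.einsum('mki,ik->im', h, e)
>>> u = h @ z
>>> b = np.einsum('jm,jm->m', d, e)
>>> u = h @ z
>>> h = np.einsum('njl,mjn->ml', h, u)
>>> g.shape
(7, 7)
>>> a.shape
()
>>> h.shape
(11, 5)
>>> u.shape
(11, 11, 11)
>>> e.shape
(5, 11)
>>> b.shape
(11,)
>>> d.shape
(5, 11)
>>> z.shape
(5, 11)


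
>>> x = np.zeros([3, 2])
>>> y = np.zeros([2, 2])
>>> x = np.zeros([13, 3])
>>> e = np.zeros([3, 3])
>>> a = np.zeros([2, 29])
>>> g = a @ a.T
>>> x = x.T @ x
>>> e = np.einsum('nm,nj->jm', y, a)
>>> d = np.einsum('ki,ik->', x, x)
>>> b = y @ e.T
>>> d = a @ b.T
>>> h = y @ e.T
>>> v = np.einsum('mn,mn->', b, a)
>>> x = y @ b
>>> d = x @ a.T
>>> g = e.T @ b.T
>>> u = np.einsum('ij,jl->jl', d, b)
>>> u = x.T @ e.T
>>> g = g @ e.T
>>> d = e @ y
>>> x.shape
(2, 29)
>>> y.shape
(2, 2)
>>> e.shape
(29, 2)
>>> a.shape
(2, 29)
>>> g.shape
(2, 29)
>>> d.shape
(29, 2)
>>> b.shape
(2, 29)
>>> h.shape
(2, 29)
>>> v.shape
()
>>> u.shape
(29, 29)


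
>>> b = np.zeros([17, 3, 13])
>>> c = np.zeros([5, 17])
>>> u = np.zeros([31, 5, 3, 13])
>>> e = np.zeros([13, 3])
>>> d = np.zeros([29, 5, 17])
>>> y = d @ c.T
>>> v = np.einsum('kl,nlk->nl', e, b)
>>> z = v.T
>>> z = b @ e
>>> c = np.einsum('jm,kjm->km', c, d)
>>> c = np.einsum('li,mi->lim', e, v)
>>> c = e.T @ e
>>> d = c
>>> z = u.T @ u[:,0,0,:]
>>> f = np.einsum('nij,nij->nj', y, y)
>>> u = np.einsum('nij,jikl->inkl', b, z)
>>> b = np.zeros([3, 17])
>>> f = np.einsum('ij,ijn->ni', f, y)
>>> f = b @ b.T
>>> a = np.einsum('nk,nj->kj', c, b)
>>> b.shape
(3, 17)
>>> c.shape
(3, 3)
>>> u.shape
(3, 17, 5, 13)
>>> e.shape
(13, 3)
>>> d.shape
(3, 3)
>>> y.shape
(29, 5, 5)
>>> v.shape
(17, 3)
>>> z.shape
(13, 3, 5, 13)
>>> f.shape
(3, 3)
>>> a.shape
(3, 17)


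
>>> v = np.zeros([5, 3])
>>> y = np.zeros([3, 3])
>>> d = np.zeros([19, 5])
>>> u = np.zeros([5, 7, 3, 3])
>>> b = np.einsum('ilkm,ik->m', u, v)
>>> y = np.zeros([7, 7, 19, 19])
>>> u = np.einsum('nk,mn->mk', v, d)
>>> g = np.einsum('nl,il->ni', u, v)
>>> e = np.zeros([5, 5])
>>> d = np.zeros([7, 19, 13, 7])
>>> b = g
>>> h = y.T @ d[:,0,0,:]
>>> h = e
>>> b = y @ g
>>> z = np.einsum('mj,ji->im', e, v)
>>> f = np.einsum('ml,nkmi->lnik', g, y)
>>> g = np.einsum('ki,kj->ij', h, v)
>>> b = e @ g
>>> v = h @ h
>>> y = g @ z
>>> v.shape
(5, 5)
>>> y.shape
(5, 5)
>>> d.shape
(7, 19, 13, 7)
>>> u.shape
(19, 3)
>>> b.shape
(5, 3)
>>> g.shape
(5, 3)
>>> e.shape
(5, 5)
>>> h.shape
(5, 5)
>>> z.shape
(3, 5)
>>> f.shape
(5, 7, 19, 7)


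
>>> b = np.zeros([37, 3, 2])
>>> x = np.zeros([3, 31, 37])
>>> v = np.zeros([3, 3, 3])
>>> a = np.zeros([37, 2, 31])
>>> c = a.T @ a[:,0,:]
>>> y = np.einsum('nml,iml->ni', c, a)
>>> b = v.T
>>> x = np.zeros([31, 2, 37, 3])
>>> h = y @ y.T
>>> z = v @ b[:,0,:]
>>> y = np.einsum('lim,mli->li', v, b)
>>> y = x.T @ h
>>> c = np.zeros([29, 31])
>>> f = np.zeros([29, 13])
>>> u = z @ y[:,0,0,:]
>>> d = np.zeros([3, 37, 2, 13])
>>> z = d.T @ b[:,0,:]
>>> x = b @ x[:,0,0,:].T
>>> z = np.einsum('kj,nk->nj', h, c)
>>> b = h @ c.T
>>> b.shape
(31, 29)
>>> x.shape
(3, 3, 31)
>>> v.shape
(3, 3, 3)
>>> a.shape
(37, 2, 31)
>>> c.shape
(29, 31)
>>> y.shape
(3, 37, 2, 31)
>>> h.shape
(31, 31)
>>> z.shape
(29, 31)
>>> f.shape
(29, 13)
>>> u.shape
(3, 3, 31)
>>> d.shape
(3, 37, 2, 13)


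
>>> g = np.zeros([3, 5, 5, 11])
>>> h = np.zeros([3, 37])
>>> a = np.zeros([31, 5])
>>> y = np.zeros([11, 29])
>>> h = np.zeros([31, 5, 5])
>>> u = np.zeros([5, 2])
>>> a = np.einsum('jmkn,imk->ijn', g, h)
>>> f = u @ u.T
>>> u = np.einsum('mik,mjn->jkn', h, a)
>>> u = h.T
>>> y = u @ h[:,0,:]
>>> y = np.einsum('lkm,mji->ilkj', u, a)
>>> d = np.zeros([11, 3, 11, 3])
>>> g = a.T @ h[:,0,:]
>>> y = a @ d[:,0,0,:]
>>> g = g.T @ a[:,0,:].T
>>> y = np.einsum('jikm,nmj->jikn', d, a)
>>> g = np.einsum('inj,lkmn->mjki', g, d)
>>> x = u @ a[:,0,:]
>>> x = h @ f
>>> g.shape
(11, 31, 3, 5)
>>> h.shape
(31, 5, 5)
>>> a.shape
(31, 3, 11)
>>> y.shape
(11, 3, 11, 31)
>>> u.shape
(5, 5, 31)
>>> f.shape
(5, 5)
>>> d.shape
(11, 3, 11, 3)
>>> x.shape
(31, 5, 5)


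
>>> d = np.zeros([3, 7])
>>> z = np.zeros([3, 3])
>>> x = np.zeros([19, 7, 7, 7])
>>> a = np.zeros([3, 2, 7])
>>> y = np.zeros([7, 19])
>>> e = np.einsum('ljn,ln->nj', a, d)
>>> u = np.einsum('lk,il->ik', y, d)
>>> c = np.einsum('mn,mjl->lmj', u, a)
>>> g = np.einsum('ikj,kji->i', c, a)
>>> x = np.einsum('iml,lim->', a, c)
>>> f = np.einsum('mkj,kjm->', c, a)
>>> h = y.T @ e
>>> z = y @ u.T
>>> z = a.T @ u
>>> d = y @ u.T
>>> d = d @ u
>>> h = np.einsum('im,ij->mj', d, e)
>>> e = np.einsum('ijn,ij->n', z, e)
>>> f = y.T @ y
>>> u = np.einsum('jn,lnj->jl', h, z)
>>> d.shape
(7, 19)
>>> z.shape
(7, 2, 19)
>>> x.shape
()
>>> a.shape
(3, 2, 7)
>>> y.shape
(7, 19)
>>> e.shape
(19,)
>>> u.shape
(19, 7)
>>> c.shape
(7, 3, 2)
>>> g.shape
(7,)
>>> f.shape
(19, 19)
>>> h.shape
(19, 2)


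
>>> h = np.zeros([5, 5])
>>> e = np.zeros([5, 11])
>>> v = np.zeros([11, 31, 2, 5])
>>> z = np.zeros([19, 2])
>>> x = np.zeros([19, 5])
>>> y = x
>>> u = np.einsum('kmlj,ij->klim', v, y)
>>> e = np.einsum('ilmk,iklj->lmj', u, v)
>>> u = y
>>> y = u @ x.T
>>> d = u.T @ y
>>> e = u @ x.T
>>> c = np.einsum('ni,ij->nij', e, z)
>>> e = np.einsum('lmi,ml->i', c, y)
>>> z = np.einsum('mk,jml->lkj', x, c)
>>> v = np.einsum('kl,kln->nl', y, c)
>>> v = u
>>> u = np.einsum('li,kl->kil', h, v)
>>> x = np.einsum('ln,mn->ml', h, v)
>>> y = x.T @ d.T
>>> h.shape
(5, 5)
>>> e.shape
(2,)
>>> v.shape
(19, 5)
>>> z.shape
(2, 5, 19)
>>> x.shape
(19, 5)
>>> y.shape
(5, 5)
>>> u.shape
(19, 5, 5)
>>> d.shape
(5, 19)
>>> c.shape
(19, 19, 2)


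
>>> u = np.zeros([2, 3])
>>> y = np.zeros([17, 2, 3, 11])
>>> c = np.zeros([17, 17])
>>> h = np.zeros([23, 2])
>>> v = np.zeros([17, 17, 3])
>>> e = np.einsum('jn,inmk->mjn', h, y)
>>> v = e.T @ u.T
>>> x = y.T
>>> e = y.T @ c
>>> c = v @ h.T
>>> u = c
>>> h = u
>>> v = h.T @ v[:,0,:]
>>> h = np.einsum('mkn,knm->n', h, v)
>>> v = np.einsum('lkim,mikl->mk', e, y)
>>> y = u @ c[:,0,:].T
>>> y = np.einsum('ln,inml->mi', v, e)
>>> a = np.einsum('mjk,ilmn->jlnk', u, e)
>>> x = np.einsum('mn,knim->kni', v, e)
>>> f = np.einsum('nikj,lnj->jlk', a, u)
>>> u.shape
(2, 23, 23)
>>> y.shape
(2, 11)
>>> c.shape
(2, 23, 23)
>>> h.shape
(23,)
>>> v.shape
(17, 3)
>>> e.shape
(11, 3, 2, 17)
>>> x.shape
(11, 3, 2)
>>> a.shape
(23, 3, 17, 23)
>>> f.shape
(23, 2, 17)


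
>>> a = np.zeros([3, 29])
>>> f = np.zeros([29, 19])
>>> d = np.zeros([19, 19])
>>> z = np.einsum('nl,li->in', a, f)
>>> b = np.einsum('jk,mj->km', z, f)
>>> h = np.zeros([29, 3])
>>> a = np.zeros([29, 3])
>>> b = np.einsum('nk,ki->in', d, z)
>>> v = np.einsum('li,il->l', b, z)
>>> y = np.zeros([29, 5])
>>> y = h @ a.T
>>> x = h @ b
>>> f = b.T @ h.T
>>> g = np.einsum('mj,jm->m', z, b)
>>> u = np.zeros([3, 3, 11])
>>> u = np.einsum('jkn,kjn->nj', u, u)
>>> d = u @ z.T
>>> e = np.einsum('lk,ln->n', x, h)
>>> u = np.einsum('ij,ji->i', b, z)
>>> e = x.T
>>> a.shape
(29, 3)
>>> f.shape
(19, 29)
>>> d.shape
(11, 19)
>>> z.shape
(19, 3)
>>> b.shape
(3, 19)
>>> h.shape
(29, 3)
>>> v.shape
(3,)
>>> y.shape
(29, 29)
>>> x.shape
(29, 19)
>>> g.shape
(19,)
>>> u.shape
(3,)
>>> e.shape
(19, 29)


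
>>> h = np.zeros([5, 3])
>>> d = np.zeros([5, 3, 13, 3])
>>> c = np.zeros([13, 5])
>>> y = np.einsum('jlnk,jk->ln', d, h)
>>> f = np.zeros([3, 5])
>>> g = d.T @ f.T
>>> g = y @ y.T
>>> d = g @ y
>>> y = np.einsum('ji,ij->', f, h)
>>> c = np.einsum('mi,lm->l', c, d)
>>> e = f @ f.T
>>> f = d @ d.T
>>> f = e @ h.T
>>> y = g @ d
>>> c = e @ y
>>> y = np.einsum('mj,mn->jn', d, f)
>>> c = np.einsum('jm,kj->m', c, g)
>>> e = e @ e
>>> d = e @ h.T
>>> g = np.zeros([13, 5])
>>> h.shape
(5, 3)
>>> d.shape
(3, 5)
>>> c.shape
(13,)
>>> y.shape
(13, 5)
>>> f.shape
(3, 5)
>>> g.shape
(13, 5)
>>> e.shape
(3, 3)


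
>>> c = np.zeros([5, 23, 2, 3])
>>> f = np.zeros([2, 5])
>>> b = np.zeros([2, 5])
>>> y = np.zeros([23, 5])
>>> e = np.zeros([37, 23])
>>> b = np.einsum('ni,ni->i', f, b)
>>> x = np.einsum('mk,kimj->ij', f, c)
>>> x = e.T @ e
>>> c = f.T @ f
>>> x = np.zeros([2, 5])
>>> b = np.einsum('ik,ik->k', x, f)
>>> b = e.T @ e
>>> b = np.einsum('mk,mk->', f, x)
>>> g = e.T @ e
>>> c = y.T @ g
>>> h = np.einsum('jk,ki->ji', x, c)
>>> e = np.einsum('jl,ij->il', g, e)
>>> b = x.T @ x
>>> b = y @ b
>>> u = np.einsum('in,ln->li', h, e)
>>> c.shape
(5, 23)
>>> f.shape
(2, 5)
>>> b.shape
(23, 5)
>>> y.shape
(23, 5)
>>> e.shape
(37, 23)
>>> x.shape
(2, 5)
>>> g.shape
(23, 23)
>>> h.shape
(2, 23)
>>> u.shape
(37, 2)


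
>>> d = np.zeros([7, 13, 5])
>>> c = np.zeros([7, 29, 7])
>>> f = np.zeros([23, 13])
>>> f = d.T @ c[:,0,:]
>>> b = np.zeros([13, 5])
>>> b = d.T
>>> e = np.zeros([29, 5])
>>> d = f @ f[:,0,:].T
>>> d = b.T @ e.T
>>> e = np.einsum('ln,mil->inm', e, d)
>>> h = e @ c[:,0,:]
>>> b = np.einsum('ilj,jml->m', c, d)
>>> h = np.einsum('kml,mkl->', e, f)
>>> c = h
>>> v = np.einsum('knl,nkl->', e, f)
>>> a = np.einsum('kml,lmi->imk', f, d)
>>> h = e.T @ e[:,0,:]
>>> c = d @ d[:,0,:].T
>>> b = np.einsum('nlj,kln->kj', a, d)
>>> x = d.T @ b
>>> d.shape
(7, 13, 29)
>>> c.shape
(7, 13, 7)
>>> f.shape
(5, 13, 7)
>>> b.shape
(7, 5)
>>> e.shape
(13, 5, 7)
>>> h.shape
(7, 5, 7)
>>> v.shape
()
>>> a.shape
(29, 13, 5)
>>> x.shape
(29, 13, 5)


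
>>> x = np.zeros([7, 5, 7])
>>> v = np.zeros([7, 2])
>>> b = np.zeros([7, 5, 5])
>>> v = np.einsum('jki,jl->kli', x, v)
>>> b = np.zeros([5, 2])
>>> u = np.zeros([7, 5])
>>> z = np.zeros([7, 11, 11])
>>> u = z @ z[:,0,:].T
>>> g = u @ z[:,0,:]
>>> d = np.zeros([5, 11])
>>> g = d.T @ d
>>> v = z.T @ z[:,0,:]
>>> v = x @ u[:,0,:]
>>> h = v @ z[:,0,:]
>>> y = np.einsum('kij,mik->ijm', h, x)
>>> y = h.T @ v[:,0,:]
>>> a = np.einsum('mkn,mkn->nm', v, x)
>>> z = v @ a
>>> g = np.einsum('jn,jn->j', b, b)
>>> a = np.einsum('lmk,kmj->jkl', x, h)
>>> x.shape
(7, 5, 7)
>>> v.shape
(7, 5, 7)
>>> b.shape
(5, 2)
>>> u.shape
(7, 11, 7)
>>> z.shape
(7, 5, 7)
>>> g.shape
(5,)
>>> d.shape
(5, 11)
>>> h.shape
(7, 5, 11)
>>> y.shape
(11, 5, 7)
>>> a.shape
(11, 7, 7)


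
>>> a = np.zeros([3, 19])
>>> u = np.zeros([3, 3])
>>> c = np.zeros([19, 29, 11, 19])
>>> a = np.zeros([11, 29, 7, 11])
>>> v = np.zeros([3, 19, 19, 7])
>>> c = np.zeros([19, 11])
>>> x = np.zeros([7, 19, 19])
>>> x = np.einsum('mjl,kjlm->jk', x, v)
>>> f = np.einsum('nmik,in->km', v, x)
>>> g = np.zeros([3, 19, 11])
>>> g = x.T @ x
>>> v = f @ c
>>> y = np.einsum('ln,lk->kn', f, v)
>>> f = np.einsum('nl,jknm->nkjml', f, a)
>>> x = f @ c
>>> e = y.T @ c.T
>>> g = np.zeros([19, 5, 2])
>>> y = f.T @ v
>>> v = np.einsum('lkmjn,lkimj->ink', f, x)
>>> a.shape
(11, 29, 7, 11)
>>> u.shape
(3, 3)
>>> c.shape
(19, 11)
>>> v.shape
(11, 19, 29)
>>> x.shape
(7, 29, 11, 11, 11)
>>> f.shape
(7, 29, 11, 11, 19)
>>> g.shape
(19, 5, 2)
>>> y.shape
(19, 11, 11, 29, 11)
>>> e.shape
(19, 19)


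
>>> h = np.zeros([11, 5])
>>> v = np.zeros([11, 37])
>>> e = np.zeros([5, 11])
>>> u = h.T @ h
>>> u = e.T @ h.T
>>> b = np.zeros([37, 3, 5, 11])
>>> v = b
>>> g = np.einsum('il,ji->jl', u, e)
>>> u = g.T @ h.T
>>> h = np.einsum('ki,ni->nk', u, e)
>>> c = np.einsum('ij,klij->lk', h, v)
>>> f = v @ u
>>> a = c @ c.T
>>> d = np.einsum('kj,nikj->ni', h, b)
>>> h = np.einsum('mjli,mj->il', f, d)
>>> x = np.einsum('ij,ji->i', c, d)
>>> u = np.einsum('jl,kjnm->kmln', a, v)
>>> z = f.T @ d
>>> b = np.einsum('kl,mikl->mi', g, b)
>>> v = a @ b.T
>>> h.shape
(11, 5)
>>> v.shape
(3, 37)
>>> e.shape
(5, 11)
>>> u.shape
(37, 11, 3, 5)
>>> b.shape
(37, 3)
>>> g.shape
(5, 11)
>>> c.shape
(3, 37)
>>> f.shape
(37, 3, 5, 11)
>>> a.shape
(3, 3)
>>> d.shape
(37, 3)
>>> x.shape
(3,)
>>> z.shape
(11, 5, 3, 3)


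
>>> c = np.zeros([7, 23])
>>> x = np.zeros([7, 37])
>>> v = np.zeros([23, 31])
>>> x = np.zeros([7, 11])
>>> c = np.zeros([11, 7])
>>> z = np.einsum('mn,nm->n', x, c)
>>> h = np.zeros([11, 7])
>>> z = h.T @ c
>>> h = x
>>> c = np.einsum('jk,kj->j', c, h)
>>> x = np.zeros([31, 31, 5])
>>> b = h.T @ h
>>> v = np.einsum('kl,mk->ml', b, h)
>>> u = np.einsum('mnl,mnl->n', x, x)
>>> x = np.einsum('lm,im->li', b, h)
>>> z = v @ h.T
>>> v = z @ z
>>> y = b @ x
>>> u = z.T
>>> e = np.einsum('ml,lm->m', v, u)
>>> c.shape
(11,)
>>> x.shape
(11, 7)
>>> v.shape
(7, 7)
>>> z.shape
(7, 7)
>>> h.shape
(7, 11)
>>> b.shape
(11, 11)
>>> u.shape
(7, 7)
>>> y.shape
(11, 7)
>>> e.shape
(7,)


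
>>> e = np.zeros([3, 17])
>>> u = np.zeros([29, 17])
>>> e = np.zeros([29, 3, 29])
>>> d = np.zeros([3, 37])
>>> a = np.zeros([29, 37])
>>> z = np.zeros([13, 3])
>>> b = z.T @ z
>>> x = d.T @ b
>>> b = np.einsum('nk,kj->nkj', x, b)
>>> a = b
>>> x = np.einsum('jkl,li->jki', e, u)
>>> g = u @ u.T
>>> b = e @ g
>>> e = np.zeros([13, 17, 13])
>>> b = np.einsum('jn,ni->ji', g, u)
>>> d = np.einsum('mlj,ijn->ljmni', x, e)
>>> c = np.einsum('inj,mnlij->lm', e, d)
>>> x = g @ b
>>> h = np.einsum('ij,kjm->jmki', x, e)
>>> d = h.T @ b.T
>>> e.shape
(13, 17, 13)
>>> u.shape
(29, 17)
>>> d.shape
(29, 13, 13, 29)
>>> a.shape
(37, 3, 3)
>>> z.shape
(13, 3)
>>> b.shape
(29, 17)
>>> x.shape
(29, 17)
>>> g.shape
(29, 29)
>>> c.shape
(29, 3)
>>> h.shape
(17, 13, 13, 29)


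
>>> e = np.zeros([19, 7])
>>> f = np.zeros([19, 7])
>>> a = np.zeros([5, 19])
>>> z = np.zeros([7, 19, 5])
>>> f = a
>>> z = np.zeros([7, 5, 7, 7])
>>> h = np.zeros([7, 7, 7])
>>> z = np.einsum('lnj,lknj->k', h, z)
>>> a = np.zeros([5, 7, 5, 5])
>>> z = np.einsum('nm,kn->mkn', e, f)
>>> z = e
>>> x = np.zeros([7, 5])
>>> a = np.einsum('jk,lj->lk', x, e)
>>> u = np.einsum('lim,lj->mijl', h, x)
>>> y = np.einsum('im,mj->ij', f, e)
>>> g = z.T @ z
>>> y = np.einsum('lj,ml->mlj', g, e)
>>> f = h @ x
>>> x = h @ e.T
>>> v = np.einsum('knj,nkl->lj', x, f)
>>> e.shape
(19, 7)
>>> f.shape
(7, 7, 5)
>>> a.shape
(19, 5)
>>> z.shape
(19, 7)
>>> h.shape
(7, 7, 7)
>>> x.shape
(7, 7, 19)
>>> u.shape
(7, 7, 5, 7)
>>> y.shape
(19, 7, 7)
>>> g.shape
(7, 7)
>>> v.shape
(5, 19)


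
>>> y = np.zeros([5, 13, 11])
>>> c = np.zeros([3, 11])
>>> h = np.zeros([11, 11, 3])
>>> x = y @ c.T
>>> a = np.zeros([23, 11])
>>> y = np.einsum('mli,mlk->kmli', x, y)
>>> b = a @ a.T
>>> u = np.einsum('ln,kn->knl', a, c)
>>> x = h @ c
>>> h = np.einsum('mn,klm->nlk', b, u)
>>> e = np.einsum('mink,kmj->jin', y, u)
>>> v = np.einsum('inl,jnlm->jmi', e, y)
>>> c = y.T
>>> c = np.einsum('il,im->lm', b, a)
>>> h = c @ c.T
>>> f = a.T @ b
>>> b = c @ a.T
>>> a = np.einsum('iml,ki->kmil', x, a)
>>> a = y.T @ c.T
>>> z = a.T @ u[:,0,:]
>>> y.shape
(11, 5, 13, 3)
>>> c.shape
(23, 11)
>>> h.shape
(23, 23)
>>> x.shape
(11, 11, 11)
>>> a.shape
(3, 13, 5, 23)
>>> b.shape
(23, 23)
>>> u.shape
(3, 11, 23)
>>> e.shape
(23, 5, 13)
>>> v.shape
(11, 3, 23)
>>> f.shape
(11, 23)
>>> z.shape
(23, 5, 13, 23)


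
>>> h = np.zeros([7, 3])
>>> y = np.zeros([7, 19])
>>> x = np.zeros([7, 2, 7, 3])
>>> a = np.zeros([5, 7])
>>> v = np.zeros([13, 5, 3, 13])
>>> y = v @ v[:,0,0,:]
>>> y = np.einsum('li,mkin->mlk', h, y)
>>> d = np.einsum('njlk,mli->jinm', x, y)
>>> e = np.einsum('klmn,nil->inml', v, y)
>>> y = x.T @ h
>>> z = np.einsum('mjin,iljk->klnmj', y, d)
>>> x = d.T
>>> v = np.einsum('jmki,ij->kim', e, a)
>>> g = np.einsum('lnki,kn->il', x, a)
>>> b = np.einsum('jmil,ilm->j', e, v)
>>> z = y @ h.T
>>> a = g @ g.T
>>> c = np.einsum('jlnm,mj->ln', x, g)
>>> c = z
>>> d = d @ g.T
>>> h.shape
(7, 3)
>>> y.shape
(3, 7, 2, 3)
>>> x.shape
(13, 7, 5, 2)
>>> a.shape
(2, 2)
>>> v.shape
(3, 5, 13)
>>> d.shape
(2, 5, 7, 2)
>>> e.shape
(7, 13, 3, 5)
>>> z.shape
(3, 7, 2, 7)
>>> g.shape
(2, 13)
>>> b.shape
(7,)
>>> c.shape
(3, 7, 2, 7)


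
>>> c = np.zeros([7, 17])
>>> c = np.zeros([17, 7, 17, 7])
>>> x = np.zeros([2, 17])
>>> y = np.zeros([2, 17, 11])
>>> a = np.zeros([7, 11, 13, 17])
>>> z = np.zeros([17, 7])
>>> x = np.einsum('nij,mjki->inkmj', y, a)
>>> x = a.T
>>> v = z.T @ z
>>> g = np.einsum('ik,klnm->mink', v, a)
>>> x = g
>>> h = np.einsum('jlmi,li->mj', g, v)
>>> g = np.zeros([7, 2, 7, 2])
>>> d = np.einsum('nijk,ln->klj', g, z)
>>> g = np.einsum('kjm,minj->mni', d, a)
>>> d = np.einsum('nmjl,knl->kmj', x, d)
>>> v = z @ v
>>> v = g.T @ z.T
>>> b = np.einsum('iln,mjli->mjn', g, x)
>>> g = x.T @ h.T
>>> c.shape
(17, 7, 17, 7)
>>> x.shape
(17, 7, 13, 7)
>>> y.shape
(2, 17, 11)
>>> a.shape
(7, 11, 13, 17)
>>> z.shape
(17, 7)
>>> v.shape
(11, 13, 17)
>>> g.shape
(7, 13, 7, 13)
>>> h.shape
(13, 17)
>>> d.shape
(2, 7, 13)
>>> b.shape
(17, 7, 11)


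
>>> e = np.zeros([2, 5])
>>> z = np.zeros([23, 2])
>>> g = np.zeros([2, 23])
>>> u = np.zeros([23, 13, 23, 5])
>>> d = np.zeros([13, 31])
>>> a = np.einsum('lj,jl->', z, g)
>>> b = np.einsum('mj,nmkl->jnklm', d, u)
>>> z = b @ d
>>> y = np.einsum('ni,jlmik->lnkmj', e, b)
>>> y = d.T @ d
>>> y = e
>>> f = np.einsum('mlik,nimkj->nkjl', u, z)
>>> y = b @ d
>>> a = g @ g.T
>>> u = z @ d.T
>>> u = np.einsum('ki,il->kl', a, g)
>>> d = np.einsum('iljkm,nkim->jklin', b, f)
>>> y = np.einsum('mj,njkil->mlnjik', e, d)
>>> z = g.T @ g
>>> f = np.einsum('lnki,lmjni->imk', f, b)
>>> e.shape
(2, 5)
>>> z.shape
(23, 23)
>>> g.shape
(2, 23)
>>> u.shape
(2, 23)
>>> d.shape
(23, 5, 23, 31, 31)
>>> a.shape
(2, 2)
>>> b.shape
(31, 23, 23, 5, 13)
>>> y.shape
(2, 31, 23, 5, 31, 23)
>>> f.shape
(13, 23, 31)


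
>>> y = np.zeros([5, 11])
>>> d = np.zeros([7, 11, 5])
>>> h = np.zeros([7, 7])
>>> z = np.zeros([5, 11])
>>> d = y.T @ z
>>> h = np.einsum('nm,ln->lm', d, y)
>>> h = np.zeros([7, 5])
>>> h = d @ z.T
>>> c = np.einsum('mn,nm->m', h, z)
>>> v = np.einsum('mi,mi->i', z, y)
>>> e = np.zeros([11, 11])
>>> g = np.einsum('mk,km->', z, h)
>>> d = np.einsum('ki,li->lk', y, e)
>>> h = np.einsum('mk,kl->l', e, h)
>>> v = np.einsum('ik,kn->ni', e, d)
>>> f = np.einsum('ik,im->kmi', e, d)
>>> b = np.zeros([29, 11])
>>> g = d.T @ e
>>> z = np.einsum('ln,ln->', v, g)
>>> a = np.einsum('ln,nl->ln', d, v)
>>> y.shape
(5, 11)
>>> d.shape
(11, 5)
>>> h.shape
(5,)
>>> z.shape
()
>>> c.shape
(11,)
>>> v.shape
(5, 11)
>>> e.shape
(11, 11)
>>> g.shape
(5, 11)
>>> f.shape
(11, 5, 11)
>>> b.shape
(29, 11)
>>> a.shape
(11, 5)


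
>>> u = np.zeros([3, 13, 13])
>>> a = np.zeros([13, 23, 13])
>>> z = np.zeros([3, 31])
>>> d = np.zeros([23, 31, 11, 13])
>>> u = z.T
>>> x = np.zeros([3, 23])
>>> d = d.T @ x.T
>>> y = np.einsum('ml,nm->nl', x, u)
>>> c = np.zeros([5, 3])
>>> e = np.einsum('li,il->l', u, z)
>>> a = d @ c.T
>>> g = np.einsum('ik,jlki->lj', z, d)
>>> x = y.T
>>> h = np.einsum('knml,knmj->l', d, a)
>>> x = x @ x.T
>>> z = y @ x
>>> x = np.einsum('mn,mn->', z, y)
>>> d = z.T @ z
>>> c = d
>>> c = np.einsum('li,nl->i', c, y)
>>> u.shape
(31, 3)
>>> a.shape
(13, 11, 31, 5)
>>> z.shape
(31, 23)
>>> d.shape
(23, 23)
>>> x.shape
()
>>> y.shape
(31, 23)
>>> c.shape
(23,)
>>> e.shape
(31,)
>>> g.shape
(11, 13)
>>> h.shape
(3,)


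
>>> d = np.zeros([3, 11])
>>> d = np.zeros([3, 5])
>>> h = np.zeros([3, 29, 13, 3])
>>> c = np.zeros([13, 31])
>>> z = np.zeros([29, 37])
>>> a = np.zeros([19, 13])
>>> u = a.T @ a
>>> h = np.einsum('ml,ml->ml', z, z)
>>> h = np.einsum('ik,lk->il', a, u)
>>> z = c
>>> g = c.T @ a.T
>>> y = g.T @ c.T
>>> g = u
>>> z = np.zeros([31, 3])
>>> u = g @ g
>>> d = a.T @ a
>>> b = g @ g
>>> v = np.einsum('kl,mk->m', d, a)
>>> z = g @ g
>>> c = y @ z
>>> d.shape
(13, 13)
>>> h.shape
(19, 13)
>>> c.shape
(19, 13)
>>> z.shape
(13, 13)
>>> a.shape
(19, 13)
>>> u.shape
(13, 13)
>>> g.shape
(13, 13)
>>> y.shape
(19, 13)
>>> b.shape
(13, 13)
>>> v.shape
(19,)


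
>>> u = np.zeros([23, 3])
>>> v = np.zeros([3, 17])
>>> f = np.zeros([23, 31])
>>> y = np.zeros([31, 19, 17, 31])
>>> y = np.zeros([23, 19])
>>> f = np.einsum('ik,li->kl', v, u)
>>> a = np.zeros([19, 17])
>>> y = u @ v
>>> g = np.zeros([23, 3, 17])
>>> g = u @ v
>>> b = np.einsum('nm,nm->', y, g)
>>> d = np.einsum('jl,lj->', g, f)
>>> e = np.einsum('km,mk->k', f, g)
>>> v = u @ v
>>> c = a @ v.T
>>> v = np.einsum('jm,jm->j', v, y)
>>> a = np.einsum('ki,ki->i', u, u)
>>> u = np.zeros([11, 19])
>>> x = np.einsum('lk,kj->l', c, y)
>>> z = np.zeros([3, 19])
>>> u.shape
(11, 19)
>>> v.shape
(23,)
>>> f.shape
(17, 23)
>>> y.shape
(23, 17)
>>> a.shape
(3,)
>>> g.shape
(23, 17)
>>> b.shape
()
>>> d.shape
()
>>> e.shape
(17,)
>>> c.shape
(19, 23)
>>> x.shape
(19,)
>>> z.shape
(3, 19)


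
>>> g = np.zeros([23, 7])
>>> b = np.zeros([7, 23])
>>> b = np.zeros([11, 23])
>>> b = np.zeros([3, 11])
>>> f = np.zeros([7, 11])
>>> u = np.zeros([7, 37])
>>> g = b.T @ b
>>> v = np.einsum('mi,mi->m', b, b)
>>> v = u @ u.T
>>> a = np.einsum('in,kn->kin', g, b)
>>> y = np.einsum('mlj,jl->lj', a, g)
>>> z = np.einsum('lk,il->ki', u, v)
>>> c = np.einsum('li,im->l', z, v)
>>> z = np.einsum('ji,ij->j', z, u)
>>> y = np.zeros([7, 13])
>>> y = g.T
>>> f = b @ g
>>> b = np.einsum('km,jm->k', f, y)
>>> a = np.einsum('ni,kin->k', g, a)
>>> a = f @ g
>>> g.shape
(11, 11)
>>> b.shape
(3,)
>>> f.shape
(3, 11)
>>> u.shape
(7, 37)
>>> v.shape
(7, 7)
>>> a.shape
(3, 11)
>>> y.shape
(11, 11)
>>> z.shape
(37,)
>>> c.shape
(37,)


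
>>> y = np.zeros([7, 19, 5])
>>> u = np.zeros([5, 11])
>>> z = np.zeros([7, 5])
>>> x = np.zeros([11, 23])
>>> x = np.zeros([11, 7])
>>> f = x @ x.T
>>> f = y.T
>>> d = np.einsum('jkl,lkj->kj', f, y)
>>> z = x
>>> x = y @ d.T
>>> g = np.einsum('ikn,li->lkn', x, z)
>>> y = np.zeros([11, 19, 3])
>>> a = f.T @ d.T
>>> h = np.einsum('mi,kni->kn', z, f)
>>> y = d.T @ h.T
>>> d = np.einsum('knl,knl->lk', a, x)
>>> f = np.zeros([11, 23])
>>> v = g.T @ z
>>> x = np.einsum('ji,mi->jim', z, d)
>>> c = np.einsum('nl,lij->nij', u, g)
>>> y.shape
(5, 5)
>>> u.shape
(5, 11)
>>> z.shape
(11, 7)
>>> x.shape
(11, 7, 19)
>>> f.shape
(11, 23)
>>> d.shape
(19, 7)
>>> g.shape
(11, 19, 19)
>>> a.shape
(7, 19, 19)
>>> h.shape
(5, 19)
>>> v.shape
(19, 19, 7)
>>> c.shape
(5, 19, 19)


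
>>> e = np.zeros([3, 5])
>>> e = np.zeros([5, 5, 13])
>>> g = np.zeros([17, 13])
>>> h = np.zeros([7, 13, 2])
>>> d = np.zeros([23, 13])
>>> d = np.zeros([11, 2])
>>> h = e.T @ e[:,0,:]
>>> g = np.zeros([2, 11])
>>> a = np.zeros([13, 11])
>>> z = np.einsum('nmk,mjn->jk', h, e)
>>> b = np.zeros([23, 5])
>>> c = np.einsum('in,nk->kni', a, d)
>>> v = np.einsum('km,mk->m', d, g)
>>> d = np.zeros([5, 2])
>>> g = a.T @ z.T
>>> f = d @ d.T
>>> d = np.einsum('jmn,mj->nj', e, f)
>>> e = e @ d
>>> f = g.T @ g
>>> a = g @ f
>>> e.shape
(5, 5, 5)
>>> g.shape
(11, 5)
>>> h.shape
(13, 5, 13)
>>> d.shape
(13, 5)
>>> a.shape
(11, 5)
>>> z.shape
(5, 13)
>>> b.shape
(23, 5)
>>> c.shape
(2, 11, 13)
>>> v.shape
(2,)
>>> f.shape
(5, 5)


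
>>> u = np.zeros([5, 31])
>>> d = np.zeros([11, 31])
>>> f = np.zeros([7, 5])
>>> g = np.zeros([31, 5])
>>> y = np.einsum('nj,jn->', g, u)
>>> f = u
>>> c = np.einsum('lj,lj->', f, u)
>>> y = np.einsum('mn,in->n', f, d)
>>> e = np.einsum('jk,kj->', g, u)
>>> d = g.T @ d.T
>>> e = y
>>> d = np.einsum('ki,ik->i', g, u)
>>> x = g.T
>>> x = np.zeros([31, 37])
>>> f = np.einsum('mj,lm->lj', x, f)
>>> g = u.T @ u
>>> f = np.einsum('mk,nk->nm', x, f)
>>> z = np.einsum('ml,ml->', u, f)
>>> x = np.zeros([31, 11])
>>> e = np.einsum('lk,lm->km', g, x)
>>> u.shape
(5, 31)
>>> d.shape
(5,)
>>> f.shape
(5, 31)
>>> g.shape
(31, 31)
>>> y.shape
(31,)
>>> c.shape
()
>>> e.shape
(31, 11)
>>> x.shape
(31, 11)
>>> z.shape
()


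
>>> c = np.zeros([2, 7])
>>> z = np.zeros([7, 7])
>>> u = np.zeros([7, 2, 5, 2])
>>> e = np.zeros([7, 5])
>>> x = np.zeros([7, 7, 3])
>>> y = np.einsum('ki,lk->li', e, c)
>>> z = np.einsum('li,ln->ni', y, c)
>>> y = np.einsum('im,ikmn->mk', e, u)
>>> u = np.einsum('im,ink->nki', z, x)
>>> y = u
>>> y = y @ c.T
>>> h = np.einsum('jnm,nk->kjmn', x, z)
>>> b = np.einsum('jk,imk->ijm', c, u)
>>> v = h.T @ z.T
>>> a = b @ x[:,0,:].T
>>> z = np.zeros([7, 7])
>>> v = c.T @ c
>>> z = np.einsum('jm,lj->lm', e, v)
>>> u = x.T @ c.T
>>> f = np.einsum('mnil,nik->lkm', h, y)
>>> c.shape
(2, 7)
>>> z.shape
(7, 5)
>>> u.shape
(3, 7, 2)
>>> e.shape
(7, 5)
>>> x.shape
(7, 7, 3)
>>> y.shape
(7, 3, 2)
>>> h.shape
(5, 7, 3, 7)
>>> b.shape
(7, 2, 3)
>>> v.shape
(7, 7)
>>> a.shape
(7, 2, 7)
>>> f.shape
(7, 2, 5)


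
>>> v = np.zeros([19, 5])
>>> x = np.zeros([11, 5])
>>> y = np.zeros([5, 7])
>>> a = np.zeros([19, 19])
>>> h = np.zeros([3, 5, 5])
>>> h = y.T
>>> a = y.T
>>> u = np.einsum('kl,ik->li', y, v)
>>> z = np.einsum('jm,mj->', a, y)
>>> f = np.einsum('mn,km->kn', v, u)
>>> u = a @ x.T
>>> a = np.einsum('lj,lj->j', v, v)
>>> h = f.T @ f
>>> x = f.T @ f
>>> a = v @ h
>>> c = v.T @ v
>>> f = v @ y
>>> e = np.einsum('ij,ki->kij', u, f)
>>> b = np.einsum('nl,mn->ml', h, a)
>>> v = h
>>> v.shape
(5, 5)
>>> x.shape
(5, 5)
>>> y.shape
(5, 7)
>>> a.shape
(19, 5)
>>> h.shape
(5, 5)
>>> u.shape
(7, 11)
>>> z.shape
()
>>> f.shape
(19, 7)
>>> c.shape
(5, 5)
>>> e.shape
(19, 7, 11)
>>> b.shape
(19, 5)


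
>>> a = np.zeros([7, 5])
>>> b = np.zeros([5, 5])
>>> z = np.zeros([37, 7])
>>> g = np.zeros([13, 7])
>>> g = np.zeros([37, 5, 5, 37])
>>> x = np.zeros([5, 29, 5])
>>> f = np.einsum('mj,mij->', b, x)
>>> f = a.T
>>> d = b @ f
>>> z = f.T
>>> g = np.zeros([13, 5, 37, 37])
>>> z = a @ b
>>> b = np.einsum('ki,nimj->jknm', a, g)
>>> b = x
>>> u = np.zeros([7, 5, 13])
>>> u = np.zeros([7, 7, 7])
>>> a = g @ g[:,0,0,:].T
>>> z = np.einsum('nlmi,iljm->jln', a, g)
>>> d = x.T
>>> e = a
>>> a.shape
(13, 5, 37, 13)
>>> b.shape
(5, 29, 5)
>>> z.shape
(37, 5, 13)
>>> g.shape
(13, 5, 37, 37)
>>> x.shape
(5, 29, 5)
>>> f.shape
(5, 7)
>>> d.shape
(5, 29, 5)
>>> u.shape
(7, 7, 7)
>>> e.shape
(13, 5, 37, 13)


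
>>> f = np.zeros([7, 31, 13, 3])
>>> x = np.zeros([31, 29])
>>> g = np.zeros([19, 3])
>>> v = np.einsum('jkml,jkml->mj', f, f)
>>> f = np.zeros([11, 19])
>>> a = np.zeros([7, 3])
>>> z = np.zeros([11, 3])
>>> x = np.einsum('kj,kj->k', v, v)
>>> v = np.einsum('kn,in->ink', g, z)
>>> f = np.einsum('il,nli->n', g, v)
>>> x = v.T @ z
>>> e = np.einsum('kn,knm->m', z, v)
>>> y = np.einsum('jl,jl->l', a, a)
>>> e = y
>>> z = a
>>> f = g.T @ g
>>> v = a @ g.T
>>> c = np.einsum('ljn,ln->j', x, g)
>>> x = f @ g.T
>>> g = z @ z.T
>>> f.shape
(3, 3)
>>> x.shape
(3, 19)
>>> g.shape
(7, 7)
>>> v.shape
(7, 19)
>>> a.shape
(7, 3)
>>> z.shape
(7, 3)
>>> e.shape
(3,)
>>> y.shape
(3,)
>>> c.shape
(3,)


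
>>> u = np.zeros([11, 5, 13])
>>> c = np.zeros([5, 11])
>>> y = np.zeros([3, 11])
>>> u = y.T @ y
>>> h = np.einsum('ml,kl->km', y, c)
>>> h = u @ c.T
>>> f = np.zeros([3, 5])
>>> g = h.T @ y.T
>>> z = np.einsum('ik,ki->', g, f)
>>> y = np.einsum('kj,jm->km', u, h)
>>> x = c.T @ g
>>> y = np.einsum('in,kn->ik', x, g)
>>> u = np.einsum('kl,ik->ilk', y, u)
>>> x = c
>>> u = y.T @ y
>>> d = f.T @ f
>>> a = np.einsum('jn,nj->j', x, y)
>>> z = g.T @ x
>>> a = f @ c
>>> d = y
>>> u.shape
(5, 5)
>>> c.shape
(5, 11)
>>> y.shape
(11, 5)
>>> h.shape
(11, 5)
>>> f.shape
(3, 5)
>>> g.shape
(5, 3)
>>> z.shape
(3, 11)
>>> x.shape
(5, 11)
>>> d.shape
(11, 5)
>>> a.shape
(3, 11)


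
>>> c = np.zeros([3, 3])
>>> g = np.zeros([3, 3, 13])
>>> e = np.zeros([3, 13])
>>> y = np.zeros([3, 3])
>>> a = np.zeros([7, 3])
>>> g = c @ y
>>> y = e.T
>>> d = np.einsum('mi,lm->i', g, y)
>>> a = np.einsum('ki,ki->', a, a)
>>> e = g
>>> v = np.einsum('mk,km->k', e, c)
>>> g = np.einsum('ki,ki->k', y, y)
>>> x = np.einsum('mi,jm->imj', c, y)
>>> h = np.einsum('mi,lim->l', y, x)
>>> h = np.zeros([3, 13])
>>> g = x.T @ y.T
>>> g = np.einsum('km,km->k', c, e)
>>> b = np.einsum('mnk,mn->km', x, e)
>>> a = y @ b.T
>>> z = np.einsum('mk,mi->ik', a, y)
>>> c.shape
(3, 3)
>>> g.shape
(3,)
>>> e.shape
(3, 3)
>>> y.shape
(13, 3)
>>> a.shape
(13, 13)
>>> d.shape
(3,)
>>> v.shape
(3,)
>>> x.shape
(3, 3, 13)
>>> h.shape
(3, 13)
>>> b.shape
(13, 3)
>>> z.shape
(3, 13)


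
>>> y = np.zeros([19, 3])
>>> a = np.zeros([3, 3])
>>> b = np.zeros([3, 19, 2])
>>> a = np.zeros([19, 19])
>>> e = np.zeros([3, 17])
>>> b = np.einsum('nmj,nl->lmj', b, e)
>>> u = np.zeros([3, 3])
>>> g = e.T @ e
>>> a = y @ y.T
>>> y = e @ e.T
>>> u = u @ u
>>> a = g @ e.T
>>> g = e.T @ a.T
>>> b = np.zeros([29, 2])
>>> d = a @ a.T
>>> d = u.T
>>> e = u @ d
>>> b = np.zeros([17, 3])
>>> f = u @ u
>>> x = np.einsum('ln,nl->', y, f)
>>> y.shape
(3, 3)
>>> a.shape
(17, 3)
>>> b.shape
(17, 3)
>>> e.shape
(3, 3)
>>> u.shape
(3, 3)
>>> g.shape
(17, 17)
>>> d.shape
(3, 3)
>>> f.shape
(3, 3)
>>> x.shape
()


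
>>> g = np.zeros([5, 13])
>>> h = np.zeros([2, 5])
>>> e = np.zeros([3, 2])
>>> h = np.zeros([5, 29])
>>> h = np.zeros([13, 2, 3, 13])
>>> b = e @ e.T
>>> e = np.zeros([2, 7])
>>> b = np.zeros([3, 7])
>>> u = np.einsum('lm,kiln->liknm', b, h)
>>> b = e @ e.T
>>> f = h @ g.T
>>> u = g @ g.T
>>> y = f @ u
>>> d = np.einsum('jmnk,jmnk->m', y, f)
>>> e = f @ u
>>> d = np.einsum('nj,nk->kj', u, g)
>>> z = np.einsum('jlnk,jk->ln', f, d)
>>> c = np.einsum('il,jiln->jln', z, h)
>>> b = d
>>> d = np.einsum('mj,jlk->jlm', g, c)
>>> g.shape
(5, 13)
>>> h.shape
(13, 2, 3, 13)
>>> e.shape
(13, 2, 3, 5)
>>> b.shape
(13, 5)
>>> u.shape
(5, 5)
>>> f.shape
(13, 2, 3, 5)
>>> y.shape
(13, 2, 3, 5)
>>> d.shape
(13, 3, 5)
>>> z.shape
(2, 3)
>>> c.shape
(13, 3, 13)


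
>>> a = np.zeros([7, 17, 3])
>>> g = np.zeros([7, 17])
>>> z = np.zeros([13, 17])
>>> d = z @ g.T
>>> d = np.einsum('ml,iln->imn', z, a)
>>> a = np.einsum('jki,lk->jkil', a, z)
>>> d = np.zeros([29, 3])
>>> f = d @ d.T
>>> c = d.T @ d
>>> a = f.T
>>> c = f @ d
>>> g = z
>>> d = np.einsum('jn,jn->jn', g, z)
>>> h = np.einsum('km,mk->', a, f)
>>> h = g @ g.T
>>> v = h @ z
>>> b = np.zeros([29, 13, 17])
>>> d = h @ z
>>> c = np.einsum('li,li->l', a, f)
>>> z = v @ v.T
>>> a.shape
(29, 29)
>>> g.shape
(13, 17)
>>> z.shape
(13, 13)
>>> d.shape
(13, 17)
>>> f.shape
(29, 29)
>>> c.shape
(29,)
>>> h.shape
(13, 13)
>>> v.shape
(13, 17)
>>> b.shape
(29, 13, 17)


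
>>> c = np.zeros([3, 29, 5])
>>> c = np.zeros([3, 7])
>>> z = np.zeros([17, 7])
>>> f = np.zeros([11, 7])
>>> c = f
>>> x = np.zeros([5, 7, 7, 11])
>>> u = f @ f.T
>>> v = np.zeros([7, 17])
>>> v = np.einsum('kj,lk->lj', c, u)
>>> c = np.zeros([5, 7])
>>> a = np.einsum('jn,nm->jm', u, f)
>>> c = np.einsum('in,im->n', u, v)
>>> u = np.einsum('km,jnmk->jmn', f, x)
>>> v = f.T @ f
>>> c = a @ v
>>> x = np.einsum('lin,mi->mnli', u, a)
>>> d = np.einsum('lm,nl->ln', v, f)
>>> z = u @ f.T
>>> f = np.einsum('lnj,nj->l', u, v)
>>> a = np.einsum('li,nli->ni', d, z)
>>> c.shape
(11, 7)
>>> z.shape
(5, 7, 11)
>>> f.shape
(5,)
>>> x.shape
(11, 7, 5, 7)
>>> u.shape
(5, 7, 7)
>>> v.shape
(7, 7)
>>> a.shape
(5, 11)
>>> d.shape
(7, 11)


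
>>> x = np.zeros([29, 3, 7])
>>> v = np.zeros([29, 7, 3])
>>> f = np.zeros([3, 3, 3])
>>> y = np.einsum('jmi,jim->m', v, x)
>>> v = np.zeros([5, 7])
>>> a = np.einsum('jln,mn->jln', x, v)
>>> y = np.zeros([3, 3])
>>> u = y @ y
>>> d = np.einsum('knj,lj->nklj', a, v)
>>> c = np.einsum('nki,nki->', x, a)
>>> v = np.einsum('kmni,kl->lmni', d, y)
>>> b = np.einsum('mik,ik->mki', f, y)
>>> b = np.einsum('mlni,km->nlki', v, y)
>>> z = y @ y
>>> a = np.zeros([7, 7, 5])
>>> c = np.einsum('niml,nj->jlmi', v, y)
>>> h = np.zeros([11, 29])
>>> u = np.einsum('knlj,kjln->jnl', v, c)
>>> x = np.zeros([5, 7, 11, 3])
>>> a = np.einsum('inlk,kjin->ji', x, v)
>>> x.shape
(5, 7, 11, 3)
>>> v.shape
(3, 29, 5, 7)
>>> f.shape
(3, 3, 3)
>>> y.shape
(3, 3)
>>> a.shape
(29, 5)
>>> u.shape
(7, 29, 5)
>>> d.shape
(3, 29, 5, 7)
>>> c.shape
(3, 7, 5, 29)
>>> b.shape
(5, 29, 3, 7)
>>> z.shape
(3, 3)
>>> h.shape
(11, 29)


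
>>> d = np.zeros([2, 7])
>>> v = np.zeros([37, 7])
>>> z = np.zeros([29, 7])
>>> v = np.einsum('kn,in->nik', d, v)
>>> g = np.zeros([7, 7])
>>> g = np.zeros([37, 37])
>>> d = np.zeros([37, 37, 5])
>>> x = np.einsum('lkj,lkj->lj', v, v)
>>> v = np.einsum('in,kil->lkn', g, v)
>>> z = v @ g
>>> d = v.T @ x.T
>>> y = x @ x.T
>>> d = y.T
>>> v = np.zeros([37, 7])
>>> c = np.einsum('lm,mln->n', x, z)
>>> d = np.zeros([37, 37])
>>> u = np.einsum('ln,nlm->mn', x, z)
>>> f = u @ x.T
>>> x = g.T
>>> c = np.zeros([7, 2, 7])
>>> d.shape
(37, 37)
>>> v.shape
(37, 7)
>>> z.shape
(2, 7, 37)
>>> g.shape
(37, 37)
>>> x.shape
(37, 37)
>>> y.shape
(7, 7)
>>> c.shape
(7, 2, 7)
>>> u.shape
(37, 2)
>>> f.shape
(37, 7)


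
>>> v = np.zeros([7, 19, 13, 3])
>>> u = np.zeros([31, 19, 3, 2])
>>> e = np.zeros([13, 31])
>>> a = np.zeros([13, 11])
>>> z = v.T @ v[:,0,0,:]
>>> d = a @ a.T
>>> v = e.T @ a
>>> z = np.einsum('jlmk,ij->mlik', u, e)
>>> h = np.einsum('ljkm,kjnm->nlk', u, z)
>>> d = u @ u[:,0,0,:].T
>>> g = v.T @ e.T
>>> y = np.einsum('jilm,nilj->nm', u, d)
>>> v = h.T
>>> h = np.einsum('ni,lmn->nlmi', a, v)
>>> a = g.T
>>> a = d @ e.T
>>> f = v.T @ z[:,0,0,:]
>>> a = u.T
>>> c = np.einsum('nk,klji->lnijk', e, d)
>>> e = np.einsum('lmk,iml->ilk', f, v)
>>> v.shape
(3, 31, 13)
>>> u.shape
(31, 19, 3, 2)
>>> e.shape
(3, 13, 2)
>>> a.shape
(2, 3, 19, 31)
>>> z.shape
(3, 19, 13, 2)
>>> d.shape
(31, 19, 3, 31)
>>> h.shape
(13, 3, 31, 11)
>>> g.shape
(11, 13)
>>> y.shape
(31, 2)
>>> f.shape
(13, 31, 2)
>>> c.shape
(19, 13, 31, 3, 31)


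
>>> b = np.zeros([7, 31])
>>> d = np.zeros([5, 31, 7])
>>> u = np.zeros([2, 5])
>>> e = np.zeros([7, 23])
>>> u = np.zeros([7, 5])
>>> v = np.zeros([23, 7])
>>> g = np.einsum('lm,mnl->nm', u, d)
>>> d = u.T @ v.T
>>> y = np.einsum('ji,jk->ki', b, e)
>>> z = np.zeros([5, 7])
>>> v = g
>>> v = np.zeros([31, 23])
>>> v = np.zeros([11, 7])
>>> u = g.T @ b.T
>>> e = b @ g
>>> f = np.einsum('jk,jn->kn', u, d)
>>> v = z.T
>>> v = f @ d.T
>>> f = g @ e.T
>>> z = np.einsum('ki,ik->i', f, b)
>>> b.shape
(7, 31)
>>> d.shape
(5, 23)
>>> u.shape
(5, 7)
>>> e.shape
(7, 5)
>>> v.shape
(7, 5)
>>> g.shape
(31, 5)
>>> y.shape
(23, 31)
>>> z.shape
(7,)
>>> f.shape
(31, 7)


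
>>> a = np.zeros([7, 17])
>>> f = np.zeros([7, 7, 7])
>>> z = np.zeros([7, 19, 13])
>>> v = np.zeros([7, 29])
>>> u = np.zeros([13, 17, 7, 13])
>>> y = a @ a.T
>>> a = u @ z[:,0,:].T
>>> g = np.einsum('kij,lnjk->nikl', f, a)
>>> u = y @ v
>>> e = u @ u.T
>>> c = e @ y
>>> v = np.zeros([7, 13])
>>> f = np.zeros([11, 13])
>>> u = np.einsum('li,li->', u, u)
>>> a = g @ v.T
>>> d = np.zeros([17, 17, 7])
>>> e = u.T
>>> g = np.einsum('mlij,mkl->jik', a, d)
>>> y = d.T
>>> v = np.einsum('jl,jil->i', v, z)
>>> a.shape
(17, 7, 7, 7)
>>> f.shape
(11, 13)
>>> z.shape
(7, 19, 13)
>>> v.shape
(19,)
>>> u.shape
()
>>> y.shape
(7, 17, 17)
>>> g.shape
(7, 7, 17)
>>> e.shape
()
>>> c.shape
(7, 7)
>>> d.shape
(17, 17, 7)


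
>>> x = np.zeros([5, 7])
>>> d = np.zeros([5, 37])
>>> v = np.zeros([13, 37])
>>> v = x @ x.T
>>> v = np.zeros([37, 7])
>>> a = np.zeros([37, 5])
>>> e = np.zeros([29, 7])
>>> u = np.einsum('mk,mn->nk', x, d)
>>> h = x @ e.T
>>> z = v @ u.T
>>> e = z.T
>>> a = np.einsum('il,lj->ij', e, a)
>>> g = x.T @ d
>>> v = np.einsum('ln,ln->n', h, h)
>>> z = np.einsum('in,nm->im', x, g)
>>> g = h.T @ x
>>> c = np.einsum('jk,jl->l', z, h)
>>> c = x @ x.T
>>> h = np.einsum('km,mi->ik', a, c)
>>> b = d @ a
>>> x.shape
(5, 7)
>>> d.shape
(5, 37)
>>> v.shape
(29,)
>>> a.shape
(37, 5)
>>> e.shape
(37, 37)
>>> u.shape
(37, 7)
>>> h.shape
(5, 37)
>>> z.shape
(5, 37)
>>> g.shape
(29, 7)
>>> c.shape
(5, 5)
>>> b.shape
(5, 5)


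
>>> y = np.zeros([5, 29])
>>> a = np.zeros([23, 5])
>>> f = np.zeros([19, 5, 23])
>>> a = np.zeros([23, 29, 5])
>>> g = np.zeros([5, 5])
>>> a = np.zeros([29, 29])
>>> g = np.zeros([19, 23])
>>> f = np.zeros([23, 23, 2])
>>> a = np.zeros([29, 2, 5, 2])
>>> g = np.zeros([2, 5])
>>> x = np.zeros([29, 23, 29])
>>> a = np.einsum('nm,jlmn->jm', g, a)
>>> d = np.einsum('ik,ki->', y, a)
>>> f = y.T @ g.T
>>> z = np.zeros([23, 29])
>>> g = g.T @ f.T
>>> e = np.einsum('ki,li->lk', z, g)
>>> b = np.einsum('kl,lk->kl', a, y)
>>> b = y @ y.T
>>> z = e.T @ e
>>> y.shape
(5, 29)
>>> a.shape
(29, 5)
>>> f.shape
(29, 2)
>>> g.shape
(5, 29)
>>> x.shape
(29, 23, 29)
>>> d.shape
()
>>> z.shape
(23, 23)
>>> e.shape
(5, 23)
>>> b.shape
(5, 5)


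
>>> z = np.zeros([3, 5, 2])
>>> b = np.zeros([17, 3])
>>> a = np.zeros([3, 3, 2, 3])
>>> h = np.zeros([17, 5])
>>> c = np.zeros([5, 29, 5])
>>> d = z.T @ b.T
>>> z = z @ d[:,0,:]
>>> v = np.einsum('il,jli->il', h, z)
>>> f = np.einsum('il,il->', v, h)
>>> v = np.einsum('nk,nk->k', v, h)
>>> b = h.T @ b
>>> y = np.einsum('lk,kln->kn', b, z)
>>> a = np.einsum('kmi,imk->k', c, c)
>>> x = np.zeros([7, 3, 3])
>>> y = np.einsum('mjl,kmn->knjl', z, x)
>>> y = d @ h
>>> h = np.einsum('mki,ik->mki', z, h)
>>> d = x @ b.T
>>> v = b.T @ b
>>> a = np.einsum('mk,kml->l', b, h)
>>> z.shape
(3, 5, 17)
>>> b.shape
(5, 3)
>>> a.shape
(17,)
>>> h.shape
(3, 5, 17)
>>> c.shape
(5, 29, 5)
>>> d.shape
(7, 3, 5)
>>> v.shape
(3, 3)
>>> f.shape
()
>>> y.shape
(2, 5, 5)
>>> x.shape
(7, 3, 3)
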